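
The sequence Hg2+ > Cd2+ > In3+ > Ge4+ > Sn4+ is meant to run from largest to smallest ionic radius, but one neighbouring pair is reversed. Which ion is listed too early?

Compare adjacent ions: Ge4+ and Sn4+ are in one column with the same charge; the lighter period-4 ion has one fewer shell and is smaller — yet in this decreasing list Ge4+ sits before Sn4+. Nothing else is reversed, so Ge4+ should move one place to the right.

Ge4+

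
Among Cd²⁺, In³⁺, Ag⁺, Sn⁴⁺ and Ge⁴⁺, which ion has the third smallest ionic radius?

In³⁺

Ge⁴⁺: 28 e⁻, Z=32, Sn⁴⁺: 46 e⁻, Z=50, In³⁺: 46 e⁻, Z=49, Cd²⁺: 46 e⁻, Z=48, Ag⁺: 46 e⁻, Z=47. Ge⁴⁺ < Sn⁴⁺ (same group, 1 shell fewer); Sn⁴⁺ < In³⁺ (isoelectronic, higher Z=50 is smaller); In³⁺ < Cd²⁺ (isoelectronic, higher Z=49 is smaller); Cd²⁺ < Ag⁺ (isoelectronic, higher Z=48 is smaller).
That gives Ge⁴⁺ < Sn⁴⁺ < In³⁺ < Cd²⁺ < Ag⁺. From the smallest end, number 3 is In³⁺.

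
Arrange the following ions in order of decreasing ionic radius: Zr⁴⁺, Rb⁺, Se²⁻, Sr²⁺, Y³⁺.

Isoelectronic series (36 e⁻ each). Size is set by nuclear charge: more protons means a smaller ion. Zr⁴⁺ (Z=40), Y³⁺ (Z=39), Sr²⁺ (Z=38), Rb⁺ (Z=37), Se²⁻ (Z=34).

Se²⁻ > Rb⁺ > Sr²⁺ > Y³⁺ > Zr⁴⁺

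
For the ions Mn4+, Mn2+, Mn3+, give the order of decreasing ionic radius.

These are all Mn ions. Removing more electrons (higher positive charge) pulls the remaining electrons in closer, so Mn4+ is smallest and Mn2+ is largest.

Mn2+ > Mn3+ > Mn4+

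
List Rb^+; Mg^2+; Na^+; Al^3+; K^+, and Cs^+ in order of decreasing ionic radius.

Electron counts and nuclear charges: Al^3+ has 10 e⁻ (Z=13), Mg^2+ has 10 e⁻ (Z=12), Na^+ has 10 e⁻ (Z=11), K^+ has 18 e⁻ (Z=19), Rb^+ has 36 e⁻ (Z=37), Cs^+ has 54 e⁻ (Z=55). Al^3+ < Mg^2+ (isoelectronic, higher Z=13 is smaller); Mg^2+ < Na^+ (isoelectronic, higher Z=12 is smaller); Na^+ < K^+ (same group, period 3 vs 4); K^+ < Rb^+ (same group, period 4 vs 5); Rb^+ < Cs^+ (same group, 1 shell fewer).

Cs^+ > Rb^+ > K^+ > Na^+ > Mg^2+ > Al^3+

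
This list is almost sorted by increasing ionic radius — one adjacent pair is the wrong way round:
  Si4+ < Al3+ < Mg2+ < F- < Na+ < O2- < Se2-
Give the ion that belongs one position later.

F-

Scanning neighbour by neighbour, only F-/Na+ violates a trend: Na+ and F- share 10 electrons; the higher nuclear charge on Na (Z=11) contracts it more, so Na+ < F-. That makes F- the one sitting a position early relative to where it belongs.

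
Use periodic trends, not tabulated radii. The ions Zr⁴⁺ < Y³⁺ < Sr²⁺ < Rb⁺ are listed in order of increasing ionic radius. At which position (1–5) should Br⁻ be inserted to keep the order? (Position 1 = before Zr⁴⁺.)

Each ion has 36 electrons. The ranking follows nuclear charge in reverse — greater Z gives a smaller radius. Zr⁴⁺ (Z=40), Y³⁺ (Z=39), Sr²⁺ (Z=38), Rb⁺ (Z=37), Br⁻ (Z=35).
With Br⁻ included the full order is Zr⁴⁺ < Y³⁺ < Sr²⁺ < Rb⁺ < Br⁻, so it takes position 5.

5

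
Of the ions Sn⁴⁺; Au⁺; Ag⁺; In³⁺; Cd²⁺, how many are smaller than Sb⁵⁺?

Electron counts and nuclear charges: Sb⁵⁺ (Z=51, 46 e⁻), Sn⁴⁺ (Z=50, 46 e⁻), In³⁺ (Z=49, 46 e⁻), Cd²⁺ (Z=48, 46 e⁻), Ag⁺ (Z=47, 46 e⁻), Au⁺ (Z=79, 78 e⁻). Sb⁵⁺ < Sn⁴⁺ (isoelectronic, higher Z=51 is smaller); Sn⁴⁺ < In³⁺ (both 46 e⁻, Z=50>49); In³⁺ < Cd²⁺ (both 46 e⁻, Z=49>48); Cd²⁺ < Ag⁺ (both 46 e⁻, Z=48>47); Ag⁺ < Au⁺ (same group, period 5 vs 6).
Overall: Sb⁵⁺ < Sn⁴⁺ < In³⁺ < Cd²⁺ < Ag⁺ < Au⁺. Sb⁵⁺ has 0 below it and 5 above. That's 0.

0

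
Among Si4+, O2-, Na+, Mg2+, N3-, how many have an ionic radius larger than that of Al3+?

4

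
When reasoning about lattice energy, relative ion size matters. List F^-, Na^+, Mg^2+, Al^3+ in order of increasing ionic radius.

All of these have 10 electrons (isoelectronic). With the same electron cloud, the ion with the most protons pulls it in tightest. Nuclear charges: Al^3+ (Z=13), Mg^2+ (Z=12), Na^+ (Z=11), F^- (Z=9). Highest Z is smallest.

Al^3+ < Mg^2+ < Na^+ < F^-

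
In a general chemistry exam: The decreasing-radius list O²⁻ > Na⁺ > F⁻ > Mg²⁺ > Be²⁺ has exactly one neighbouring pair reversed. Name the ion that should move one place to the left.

Scanning neighbour by neighbour, only Na⁺/F⁻ violates a trend: they are isoelectronic (10 e⁻) and Na has more protons than F (11 vs 9), making Na⁺ smaller. That makes F⁻ the one sitting a position late relative to where it belongs.

F⁻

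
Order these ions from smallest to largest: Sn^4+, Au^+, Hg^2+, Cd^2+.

Sn^4+ < Cd^2+ < Hg^2+ < Au^+

Tabulating Z and e⁻: Sn^4+ has 46 e⁻ (Z=50), Cd^2+ has 46 e⁻ (Z=48), Hg^2+ has 78 e⁻ (Z=80), Au^+ has 78 e⁻ (Z=79). Sn^4+ < Cd^2+ (isoelectronic, higher Z=50 is smaller); Cd^2+ < Hg^2+ (same group, period 5 vs 6); Hg^2+ < Au^+ (both 78 e⁻, Z=80>79).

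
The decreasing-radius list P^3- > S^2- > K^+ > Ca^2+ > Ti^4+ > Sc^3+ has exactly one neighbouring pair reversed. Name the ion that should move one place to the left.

Sc^3+

The pair Ti^4+, Sc^3+ is the wrong way round — they are isoelectronic (18 e⁻) and Ti has more protons than Sc (22 vs 21), making Ti^4+ smaller. All other adjacent pairs agree with periodic trends, so Sc^3+ is the misplaced ion.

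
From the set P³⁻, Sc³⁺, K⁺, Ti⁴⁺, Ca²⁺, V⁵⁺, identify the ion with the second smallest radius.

Ti⁴⁺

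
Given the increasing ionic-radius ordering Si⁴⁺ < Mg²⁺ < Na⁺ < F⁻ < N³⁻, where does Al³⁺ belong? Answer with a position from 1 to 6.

Isoelectronic series (10 e⁻ each). Size is set by nuclear charge: more protons means a smaller ion. Si⁴⁺ (Z=14), Al³⁺ (Z=13), Mg²⁺ (Z=12), Na⁺ (Z=11), F⁻ (Z=9), N³⁻ (Z=7).
Putting Al³⁺ in gives Si⁴⁺ < Al³⁺ < Mg²⁺ < Na⁺ < F⁻ < N³⁻; it lands at slot 2.

2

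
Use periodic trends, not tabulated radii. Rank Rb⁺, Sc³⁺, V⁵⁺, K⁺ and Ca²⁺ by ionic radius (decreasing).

Work out protons and electrons: V⁵⁺ has 18 e⁻ (Z=23), Sc³⁺ has 18 e⁻ (Z=21), Ca²⁺ has 18 e⁻ (Z=20), K⁺ has 18 e⁻ (Z=19), Rb⁺ has 36 e⁻ (Z=37). V⁵⁺ < Sc³⁺ (both 18 e⁻, Z=23>21); Sc³⁺ < Ca²⁺ (isoelectronic, higher Z=21 is smaller); Ca²⁺ < K⁺ (isoelectronic, higher Z=20 is smaller); K⁺ < Rb⁺ (same group, 1 shell fewer).

Rb⁺ > K⁺ > Ca²⁺ > Sc³⁺ > V⁵⁺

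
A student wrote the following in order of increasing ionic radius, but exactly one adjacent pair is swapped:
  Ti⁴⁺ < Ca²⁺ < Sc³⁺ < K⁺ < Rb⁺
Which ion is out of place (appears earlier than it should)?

Scanning neighbour by neighbour, only Ca²⁺/Sc³⁺ violates a trend: Sc³⁺ and Ca²⁺ share 18 electrons; the higher nuclear charge on Sc (Z=21) contracts it more, so Sc³⁺ < Ca²⁺. That makes Ca²⁺ the one sitting a position early relative to where it belongs.

Ca²⁺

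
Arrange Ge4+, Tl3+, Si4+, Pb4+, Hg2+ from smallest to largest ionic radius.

Si4+ < Ge4+ < Pb4+ < Tl3+ < Hg2+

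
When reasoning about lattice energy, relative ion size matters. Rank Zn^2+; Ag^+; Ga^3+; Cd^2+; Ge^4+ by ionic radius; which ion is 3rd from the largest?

Ge^4+: 28 e⁻, Z=32, Ga^3+: 28 e⁻, Z=31, Zn^2+: 28 e⁻, Z=30, Cd^2+: 46 e⁻, Z=48, Ag^+: 46 e⁻, Z=47. Ge^4+ < Ga^3+ (both 28 e⁻, Z=32>31); Ga^3+ < Zn^2+ (isoelectronic, higher Z=31 is smaller); Zn^2+ < Cd^2+ (same group, 1 shell fewer); Cd^2+ < Ag^+ (both 46 e⁻, Z=48>47).
Ordering: Ge^4+ < Ga^3+ < Zn^2+ < Cd^2+ < Ag^+. The 3rd largest is Zn^2+.

Zn^2+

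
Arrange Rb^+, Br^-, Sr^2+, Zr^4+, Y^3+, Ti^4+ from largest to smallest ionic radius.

Br^- > Rb^+ > Sr^2+ > Y^3+ > Zr^4+ > Ti^4+

Work out protons and electrons: Ti^4+ (Z=22, 18 e⁻), Zr^4+ (Z=40, 36 e⁻), Y^3+ (Z=39, 36 e⁻), Sr^2+ (Z=38, 36 e⁻), Rb^+ (Z=37, 36 e⁻), Br^- (Z=35, 36 e⁻). Ti^4+ < Zr^4+ (same group, period 4 vs 5); Zr^4+ < Y^3+ (both 36 e⁻, Z=40>39); Y^3+ < Sr^2+ (both 36 e⁻, Z=39>38); Sr^2+ < Rb^+ (isoelectronic, higher Z=38 is smaller); Rb^+ < Br^- (both 36 e⁻, Z=37>35).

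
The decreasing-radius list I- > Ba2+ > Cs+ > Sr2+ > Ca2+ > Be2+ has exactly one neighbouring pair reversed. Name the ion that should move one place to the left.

Check each adjacent pair. Ba2+ and Cs+ are reversed: Ba2+ and Cs+ share 54 electrons; the higher nuclear charge on Ba (Z=56) contracts it more, so Ba2+ < Cs+. No other neighbouring pair contradicts the periodic trends, so Cs+ is the ion listed too late.

Cs+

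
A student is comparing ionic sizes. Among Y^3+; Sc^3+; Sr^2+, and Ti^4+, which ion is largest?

Sr^2+

Tabulating Z and e⁻: Ti^4+: 18 e⁻, Z=22, Sc^3+: 18 e⁻, Z=21, Y^3+: 36 e⁻, Z=39, Sr^2+: 36 e⁻, Z=38. Ti^4+ < Sc^3+ (isoelectronic, higher Z=22 is smaller); Sc^3+ < Y^3+ (same group, period 4 vs 5); Y^3+ < Sr^2+ (isoelectronic, higher Z=39 is smaller).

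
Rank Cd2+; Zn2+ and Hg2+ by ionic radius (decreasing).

Hg2+ > Cd2+ > Zn2+

All are in the same group with charge +2. Radius grows down the group as n (the outermost shell) increases.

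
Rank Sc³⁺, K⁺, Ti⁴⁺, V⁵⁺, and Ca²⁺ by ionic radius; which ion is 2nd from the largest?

Each ion has 18 electrons. The ranking follows nuclear charge in reverse — greater Z gives a smaller radius. V⁵⁺ (Z=23), Ti⁴⁺ (Z=22), Sc³⁺ (Z=21), Ca²⁺ (Z=20), K⁺ (Z=19).
That gives V⁵⁺ < Ti⁴⁺ < Sc³⁺ < Ca²⁺ < K⁺. From the largest end, number 2 is Ca²⁺.

Ca²⁺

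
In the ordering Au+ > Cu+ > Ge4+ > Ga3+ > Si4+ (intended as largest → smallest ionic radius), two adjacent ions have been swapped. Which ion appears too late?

Scanning neighbour by neighbour, only Ge4+/Ga3+ violates a trend: they are isoelectronic (28 e⁻) and Ge has more protons than Ga (32 vs 31), making Ge4+ smaller. That makes Ga3+ the one sitting a position late relative to where it belongs.

Ga3+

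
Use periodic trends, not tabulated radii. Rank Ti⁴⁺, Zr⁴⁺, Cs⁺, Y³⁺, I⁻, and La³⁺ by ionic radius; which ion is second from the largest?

Cs⁺

Electron counts and nuclear charges: Ti⁴⁺ (Z=22, 18 e⁻), Zr⁴⁺ (Z=40, 36 e⁻), Y³⁺ (Z=39, 36 e⁻), La³⁺ (Z=57, 54 e⁻), Cs⁺ (Z=55, 54 e⁻), I⁻ (Z=53, 54 e⁻). Ti⁴⁺ < Zr⁴⁺ (same group, 1 shell fewer); Zr⁴⁺ < Y³⁺ (isoelectronic, higher Z=40 is smaller); Y³⁺ < La³⁺ (same group, period 5 vs 6); La³⁺ < Cs⁺ (both 54 e⁻, Z=57>55); Cs⁺ < I⁻ (both 54 e⁻, Z=55>53).
So the order is Ti⁴⁺ < Zr⁴⁺ < Y³⁺ < La³⁺ < Cs⁺ < I⁻; the 2nd-largest ion is Cs⁺.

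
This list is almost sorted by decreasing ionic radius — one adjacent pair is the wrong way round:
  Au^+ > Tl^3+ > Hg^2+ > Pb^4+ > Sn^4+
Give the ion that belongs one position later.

Tl^3+

Check each adjacent pair. Tl^3+ and Hg^2+ are reversed: they are isoelectronic (78 e⁻) and Tl has more protons than Hg (81 vs 80), making Tl^3+ smaller. No other neighbouring pair contradicts the periodic trends, so Tl^3+ is the ion listed too early.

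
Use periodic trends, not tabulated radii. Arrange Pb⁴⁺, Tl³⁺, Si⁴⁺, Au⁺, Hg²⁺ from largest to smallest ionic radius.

Electron counts and nuclear charges: Si⁴⁺ has 10 e⁻ (Z=14), Pb⁴⁺ has 78 e⁻ (Z=82), Tl³⁺ has 78 e⁻ (Z=81), Hg²⁺ has 78 e⁻ (Z=80), Au⁺ has 78 e⁻ (Z=79). Si⁴⁺ < Pb⁴⁺ (same group, period 3 vs 6); Pb⁴⁺ < Tl³⁺ (isoelectronic, higher Z=82 is smaller); Tl³⁺ < Hg²⁺ (both 78 e⁻, Z=81>80); Hg²⁺ < Au⁺ (both 78 e⁻, Z=80>79).

Au⁺ > Hg²⁺ > Tl³⁺ > Pb⁴⁺ > Si⁴⁺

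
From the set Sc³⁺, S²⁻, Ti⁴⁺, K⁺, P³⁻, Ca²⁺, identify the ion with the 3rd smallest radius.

Ca²⁺

Each ion has 18 electrons. The ranking follows nuclear charge in reverse — greater Z gives a smaller radius. Ti⁴⁺ (Z=22), Sc³⁺ (Z=21), Ca²⁺ (Z=20), K⁺ (Z=19), S²⁻ (Z=16), P³⁻ (Z=15).
Ordering: Ti⁴⁺ < Sc³⁺ < Ca²⁺ < K⁺ < S²⁻ < P³⁻. The 3rd smallest is Ca²⁺.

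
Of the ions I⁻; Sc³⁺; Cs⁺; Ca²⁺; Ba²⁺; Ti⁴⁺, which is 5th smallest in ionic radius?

Cs⁺

Ti⁴⁺ (Z=22, 18 e⁻), Sc³⁺ (Z=21, 18 e⁻), Ca²⁺ (Z=20, 18 e⁻), Ba²⁺ (Z=56, 54 e⁻), Cs⁺ (Z=55, 54 e⁻), I⁻ (Z=53, 54 e⁻). Ti⁴⁺ < Sc³⁺ (isoelectronic, higher Z=22 is smaller); Sc³⁺ < Ca²⁺ (isoelectronic, higher Z=21 is smaller); Ca²⁺ < Ba²⁺ (same group, 2 shells fewer); Ba²⁺ < Cs⁺ (isoelectronic, higher Z=56 is smaller); Cs⁺ < I⁻ (both 54 e⁻, Z=55>53).
That gives Ti⁴⁺ < Sc³⁺ < Ca²⁺ < Ba²⁺ < Cs⁺ < I⁻. From the smallest end, number 5 is Cs⁺.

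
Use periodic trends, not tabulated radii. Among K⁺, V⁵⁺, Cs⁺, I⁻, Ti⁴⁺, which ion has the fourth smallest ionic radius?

Cs⁺

Tabulating Z and e⁻: V⁵⁺ has 18 e⁻ (Z=23), Ti⁴⁺ has 18 e⁻ (Z=22), K⁺ has 18 e⁻ (Z=19), Cs⁺ has 54 e⁻ (Z=55), I⁻ has 54 e⁻ (Z=53). V⁵⁺ < Ti⁴⁺ (isoelectronic, higher Z=23 is smaller); Ti⁴⁺ < K⁺ (isoelectronic, higher Z=22 is smaller); K⁺ < Cs⁺ (same group, period 4 vs 6); Cs⁺ < I⁻ (both 54 e⁻, Z=55>53).
Full ascending order: V⁵⁺ < Ti⁴⁺ < K⁺ < Cs⁺ < I⁻. Counting from the smallest, position 4 is Cs⁺.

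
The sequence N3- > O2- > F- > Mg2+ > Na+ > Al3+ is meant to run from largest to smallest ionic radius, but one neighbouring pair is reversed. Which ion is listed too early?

Mg2+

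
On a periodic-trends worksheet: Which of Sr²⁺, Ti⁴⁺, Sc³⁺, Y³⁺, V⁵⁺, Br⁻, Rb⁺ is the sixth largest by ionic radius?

Work out protons and electrons: V⁵⁺: 18 e⁻, Z=23, Ti⁴⁺: 18 e⁻, Z=22, Sc³⁺: 18 e⁻, Z=21, Y³⁺: 36 e⁻, Z=39, Sr²⁺: 36 e⁻, Z=38, Rb⁺: 36 e⁻, Z=37, Br⁻: 36 e⁻, Z=35. V⁵⁺ < Ti⁴⁺ (isoelectronic, higher Z=23 is smaller); Ti⁴⁺ < Sc³⁺ (both 18 e⁻, Z=22>21); Sc³⁺ < Y³⁺ (same group, period 4 vs 5); Y³⁺ < Sr²⁺ (isoelectronic, higher Z=39 is smaller); Sr²⁺ < Rb⁺ (isoelectronic, higher Z=38 is smaller); Rb⁺ < Br⁻ (isoelectronic, higher Z=37 is smaller).
So the order is V⁵⁺ < Ti⁴⁺ < Sc³⁺ < Y³⁺ < Sr²⁺ < Rb⁺ < Br⁻; the 6th-largest ion is Ti⁴⁺.

Ti⁴⁺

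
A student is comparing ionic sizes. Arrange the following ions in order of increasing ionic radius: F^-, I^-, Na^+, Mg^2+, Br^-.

Mg^2+ has 10 e⁻ (Z=12), Na^+ has 10 e⁻ (Z=11), F^- has 10 e⁻ (Z=9), Br^- has 36 e⁻ (Z=35), I^- has 54 e⁻ (Z=53). Mg^2+ < Na^+ (isoelectronic, higher Z=12 is smaller); Na^+ < F^- (both 10 e⁻, Z=11>9); F^- < Br^- (same group, period 2 vs 4); Br^- < I^- (same group, period 4 vs 5).

Mg^2+ < Na^+ < F^- < Br^- < I^-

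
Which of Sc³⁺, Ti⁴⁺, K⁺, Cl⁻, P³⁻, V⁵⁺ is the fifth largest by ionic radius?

Each ion has 18 electrons. The ranking follows nuclear charge in reverse — greater Z gives a smaller radius. V⁵⁺ (Z=23), Ti⁴⁺ (Z=22), Sc³⁺ (Z=21), K⁺ (Z=19), Cl⁻ (Z=17), P³⁻ (Z=15).
That gives V⁵⁺ < Ti⁴⁺ < Sc³⁺ < K⁺ < Cl⁻ < P³⁻. From the largest end, number 5 is Ti⁴⁺.

Ti⁴⁺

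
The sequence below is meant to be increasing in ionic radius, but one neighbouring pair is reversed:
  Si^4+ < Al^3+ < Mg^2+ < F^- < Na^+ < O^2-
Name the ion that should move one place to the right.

F^-

Scanning neighbour by neighbour, only F^-/Na^+ violates a trend: both have 10 electrons but Z(Na)=11 > Z(F)=9, so Na^+ should be the smaller of the two. That makes F^- the one sitting a position early relative to where it belongs.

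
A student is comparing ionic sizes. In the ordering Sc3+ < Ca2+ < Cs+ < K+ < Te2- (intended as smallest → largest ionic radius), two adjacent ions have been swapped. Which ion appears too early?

The pair Cs+, K+ is the wrong way round — both in group 1 with the same charge; K+ (period 4) has the smaller radius. All other adjacent pairs agree with periodic trends, so Cs+ is the misplaced ion.

Cs+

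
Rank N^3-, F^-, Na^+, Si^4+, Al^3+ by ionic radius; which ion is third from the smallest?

Na^+

All of these have 10 electrons (isoelectronic). With the same electron cloud, the ion with the most protons pulls it in tightest. Nuclear charges: Si^4+ (Z=14), Al^3+ (Z=13), Na^+ (Z=11), F^- (Z=9), N^3- (Z=7). Highest Z is smallest.
Ordering: Si^4+ < Al^3+ < Na^+ < F^- < N^3-. The third smallest is Na^+.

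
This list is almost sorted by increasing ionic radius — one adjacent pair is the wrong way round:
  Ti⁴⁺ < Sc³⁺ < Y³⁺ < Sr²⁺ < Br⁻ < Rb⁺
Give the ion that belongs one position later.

Check each adjacent pair. Br⁻ and Rb⁺ are reversed: both have 36 electrons but Z(Rb)=37 > Z(Br)=35, so Rb⁺ should be the smaller of the two. No other neighbouring pair contradicts the periodic trends, so Br⁻ is the ion listed too early.

Br⁻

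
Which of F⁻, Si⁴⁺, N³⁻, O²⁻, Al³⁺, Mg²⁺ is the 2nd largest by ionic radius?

O²⁻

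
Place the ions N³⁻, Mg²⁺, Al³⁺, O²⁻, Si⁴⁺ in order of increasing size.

Si⁴⁺ < Al³⁺ < Mg²⁺ < O²⁻ < N³⁻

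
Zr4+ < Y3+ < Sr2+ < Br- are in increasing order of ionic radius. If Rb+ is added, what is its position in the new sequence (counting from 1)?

Isoelectronic series (36 e⁻ each). Size is set by nuclear charge: more protons means a smaller ion. Zr4+ (Z=40), Y3+ (Z=39), Sr2+ (Z=38), Rb+ (Z=37), Br- (Z=35).
With Rb+ included the full order is Zr4+ < Y3+ < Sr2+ < Rb+ < Br-, so it takes position 4.

4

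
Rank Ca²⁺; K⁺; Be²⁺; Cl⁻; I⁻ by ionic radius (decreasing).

Electron counts and nuclear charges: Be²⁺ (Z=4, 2 e⁻), Ca²⁺ (Z=20, 18 e⁻), K⁺ (Z=19, 18 e⁻), Cl⁻ (Z=17, 18 e⁻), I⁻ (Z=53, 54 e⁻). Be²⁺ < Ca²⁺ (same group, period 2 vs 4); Ca²⁺ < K⁺ (both 18 e⁻, Z=20>19); K⁺ < Cl⁻ (both 18 e⁻, Z=19>17); Cl⁻ < I⁻ (same group, period 3 vs 5).

I⁻ > Cl⁻ > K⁺ > Ca²⁺ > Be²⁺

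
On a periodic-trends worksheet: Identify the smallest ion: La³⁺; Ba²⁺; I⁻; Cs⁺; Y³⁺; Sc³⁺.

Tabulating Z and e⁻: Sc³⁺ (Z=21, 18 e⁻), Y³⁺ (Z=39, 36 e⁻), La³⁺ (Z=57, 54 e⁻), Ba²⁺ (Z=56, 54 e⁻), Cs⁺ (Z=55, 54 e⁻), I⁻ (Z=53, 54 e⁻). Sc³⁺ < Y³⁺ (same group, 1 shell fewer); Y³⁺ < La³⁺ (same group, 1 shell fewer); La³⁺ < Ba²⁺ (isoelectronic, higher Z=57 is smaller); Ba²⁺ < Cs⁺ (isoelectronic, higher Z=56 is smaller); Cs⁺ < I⁻ (isoelectronic, higher Z=55 is smaller).

Sc³⁺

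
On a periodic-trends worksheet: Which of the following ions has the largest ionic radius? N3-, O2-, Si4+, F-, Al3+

N3-

These species are isoelectronic with 10 electrons. The only difference is the number of protons: Si4+ (Z=14), Al3+ (Z=13), F- (Z=9), O2- (Z=8), N3- (Z=7). The strongest nuclear pull (Si4+) gives the smallest ion.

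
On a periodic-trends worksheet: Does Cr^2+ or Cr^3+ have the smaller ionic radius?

Cr^3+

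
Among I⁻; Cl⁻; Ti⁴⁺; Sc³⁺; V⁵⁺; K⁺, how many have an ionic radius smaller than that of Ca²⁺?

3

Tabulating Z and e⁻: V⁵⁺: 18 e⁻, Z=23, Ti⁴⁺: 18 e⁻, Z=22, Sc³⁺: 18 e⁻, Z=21, Ca²⁺: 18 e⁻, Z=20, K⁺: 18 e⁻, Z=19, Cl⁻: 18 e⁻, Z=17, I⁻: 54 e⁻, Z=53. V⁵⁺ < Ti⁴⁺ (both 18 e⁻, Z=23>22); Ti⁴⁺ < Sc³⁺ (both 18 e⁻, Z=22>21); Sc³⁺ < Ca²⁺ (isoelectronic, higher Z=21 is smaller); Ca²⁺ < K⁺ (both 18 e⁻, Z=20>19); K⁺ < Cl⁻ (both 18 e⁻, Z=19>17); Cl⁻ < I⁻ (same group, 2 shells fewer).
Placing each against Ca²⁺: smaller — V⁵⁺, Ti⁴⁺, Sc³⁺; larger — K⁺, Cl⁻, I⁻. That's 3.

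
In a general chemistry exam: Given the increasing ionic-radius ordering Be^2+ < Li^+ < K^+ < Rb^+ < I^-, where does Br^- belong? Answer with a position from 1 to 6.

5

First list Z and electron count for each: Be^2+ (Z=4, 2 e⁻), Li^+ (Z=3, 2 e⁻), K^+ (Z=19, 18 e⁻), Rb^+ (Z=37, 36 e⁻), Br^- (Z=35, 36 e⁻), I^- (Z=53, 54 e⁻). Be^2+ < Li^+ (both 2 e⁻, Z=4>3); Li^+ < K^+ (same group, period 2 vs 4); K^+ < Rb^+ (same group, 1 shell fewer); Rb^+ < Br^- (isoelectronic, higher Z=37 is smaller); Br^- < I^- (same group, period 4 vs 5).
Putting Br^- in gives Be^2+ < Li^+ < K^+ < Rb^+ < Br^- < I^-; it lands at slot 5.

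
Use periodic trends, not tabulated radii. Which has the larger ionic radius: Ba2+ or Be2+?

Ba2+

These ions sit in one column with identical charge. Each step down the periodic table adds a principal shell, increasing the radius.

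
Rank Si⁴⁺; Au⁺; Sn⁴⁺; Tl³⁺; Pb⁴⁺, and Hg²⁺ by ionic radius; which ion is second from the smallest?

Sn⁴⁺

Work out protons and electrons: Si⁴⁺ has 10 e⁻ (Z=14), Sn⁴⁺ has 46 e⁻ (Z=50), Pb⁴⁺ has 78 e⁻ (Z=82), Tl³⁺ has 78 e⁻ (Z=81), Hg²⁺ has 78 e⁻ (Z=80), Au⁺ has 78 e⁻ (Z=79). Si⁴⁺ < Sn⁴⁺ (same group, 2 shells fewer); Sn⁴⁺ < Pb⁴⁺ (same group, 1 shell fewer); Pb⁴⁺ < Tl³⁺ (both 78 e⁻, Z=82>81); Tl³⁺ < Hg²⁺ (both 78 e⁻, Z=81>80); Hg²⁺ < Au⁺ (isoelectronic, higher Z=80 is smaller).
That gives Si⁴⁺ < Sn⁴⁺ < Pb⁴⁺ < Tl³⁺ < Hg²⁺ < Au⁺. From the smallest end, number 2 is Sn⁴⁺.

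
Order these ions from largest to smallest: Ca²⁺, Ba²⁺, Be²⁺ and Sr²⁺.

These ions sit in one column with identical charge. Each step down the periodic table adds a principal shell, increasing the radius.

Ba²⁺ > Sr²⁺ > Ca²⁺ > Be²⁺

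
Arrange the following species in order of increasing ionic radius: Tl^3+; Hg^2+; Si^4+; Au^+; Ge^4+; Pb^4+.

Si^4+ < Ge^4+ < Pb^4+ < Tl^3+ < Hg^2+ < Au^+

Electron counts and nuclear charges: Si^4+ has 10 e⁻ (Z=14), Ge^4+ has 28 e⁻ (Z=32), Pb^4+ has 78 e⁻ (Z=82), Tl^3+ has 78 e⁻ (Z=81), Hg^2+ has 78 e⁻ (Z=80), Au^+ has 78 e⁻ (Z=79). Si^4+ < Ge^4+ (same group, period 3 vs 4); Ge^4+ < Pb^4+ (same group, 2 shells fewer); Pb^4+ < Tl^3+ (both 78 e⁻, Z=82>81); Tl^3+ < Hg^2+ (both 78 e⁻, Z=81>80); Hg^2+ < Au^+ (isoelectronic, higher Z=80 is smaller).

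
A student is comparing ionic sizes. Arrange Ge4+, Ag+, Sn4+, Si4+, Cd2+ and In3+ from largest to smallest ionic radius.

Ag+ > Cd2+ > In3+ > Sn4+ > Ge4+ > Si4+

Si4+ has 10 e⁻ (Z=14), Ge4+ has 28 e⁻ (Z=32), Sn4+ has 46 e⁻ (Z=50), In3+ has 46 e⁻ (Z=49), Cd2+ has 46 e⁻ (Z=48), Ag+ has 46 e⁻ (Z=47). Si4+ < Ge4+ (same group, 1 shell fewer); Ge4+ < Sn4+ (same group, 1 shell fewer); Sn4+ < In3+ (both 46 e⁻, Z=50>49); In3+ < Cd2+ (both 46 e⁻, Z=49>48); Cd2+ < Ag+ (both 46 e⁻, Z=48>47).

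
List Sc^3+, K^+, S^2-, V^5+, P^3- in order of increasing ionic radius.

V^5+ < Sc^3+ < K^+ < S^2- < P^3-

Each ion has 18 electrons. The ranking follows nuclear charge in reverse — greater Z gives a smaller radius. V^5+ (Z=23), Sc^3+ (Z=21), K^+ (Z=19), S^2- (Z=16), P^3- (Z=15).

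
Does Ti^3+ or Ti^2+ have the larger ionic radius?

Ti^2+

These are all Ti ions. Removing more electrons (higher positive charge) pulls the remaining electrons in closer, so Ti^3+ is smallest and Ti^2+ is largest.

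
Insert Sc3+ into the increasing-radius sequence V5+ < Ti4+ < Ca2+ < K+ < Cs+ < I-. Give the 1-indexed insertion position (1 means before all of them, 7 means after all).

Tabulating Z and e⁻: V5+ has 18 e⁻ (Z=23), Ti4+ has 18 e⁻ (Z=22), Sc3+ has 18 e⁻ (Z=21), Ca2+ has 18 e⁻ (Z=20), K+ has 18 e⁻ (Z=19), Cs+ has 54 e⁻ (Z=55), I- has 54 e⁻ (Z=53). V5+ < Ti4+ (isoelectronic, higher Z=23 is smaller); Ti4+ < Sc3+ (isoelectronic, higher Z=22 is smaller); Sc3+ < Ca2+ (both 18 e⁻, Z=21>20); Ca2+ < K+ (both 18 e⁻, Z=20>19); K+ < Cs+ (same group, 2 shells fewer); Cs+ < I- (isoelectronic, higher Z=55 is smaller).
The complete sequence is V5+ < Ti4+ < Sc3+ < Ca2+ < K+ < Cs+ < I-. Sc3+ sits at position 3.

3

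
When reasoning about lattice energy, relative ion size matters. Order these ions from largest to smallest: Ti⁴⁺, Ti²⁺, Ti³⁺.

Ti²⁺ > Ti³⁺ > Ti⁴⁺

These are all Ti ions. Removing more electrons (higher positive charge) pulls the remaining electrons in closer, so Ti⁴⁺ is smallest and Ti²⁺ is largest.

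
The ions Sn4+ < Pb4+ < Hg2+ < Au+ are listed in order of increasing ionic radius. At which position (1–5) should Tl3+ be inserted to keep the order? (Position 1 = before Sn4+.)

3

Work out protons and electrons: Sn4+: 46 e⁻, Z=50, Pb4+: 78 e⁻, Z=82, Tl3+: 78 e⁻, Z=81, Hg2+: 78 e⁻, Z=80, Au+: 78 e⁻, Z=79. Sn4+ < Pb4+ (same group, period 5 vs 6); Pb4+ < Tl3+ (isoelectronic, higher Z=82 is smaller); Tl3+ < Hg2+ (isoelectronic, higher Z=81 is smaller); Hg2+ < Au+ (both 78 e⁻, Z=80>79).
With Tl3+ included the full order is Sn4+ < Pb4+ < Tl3+ < Hg2+ < Au+, so it takes position 3.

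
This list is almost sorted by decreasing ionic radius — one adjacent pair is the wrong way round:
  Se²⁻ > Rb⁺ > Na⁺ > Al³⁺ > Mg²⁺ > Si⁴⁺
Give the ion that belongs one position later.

The pair Al³⁺, Mg²⁺ is the wrong way round — both have 10 electrons but Z(Al)=13 > Z(Mg)=12, so Al³⁺ should be the smaller of the two. All other adjacent pairs agree with periodic trends, so Al³⁺ is the misplaced ion.

Al³⁺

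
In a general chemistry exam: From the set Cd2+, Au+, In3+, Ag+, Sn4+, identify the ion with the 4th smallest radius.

Tabulating Z and e⁻: Sn4+: 46 e⁻, Z=50, In3+: 46 e⁻, Z=49, Cd2+: 46 e⁻, Z=48, Ag+: 46 e⁻, Z=47, Au+: 78 e⁻, Z=79. Sn4+ < In3+ (isoelectronic, higher Z=50 is smaller); In3+ < Cd2+ (both 46 e⁻, Z=49>48); Cd2+ < Ag+ (both 46 e⁻, Z=48>47); Ag+ < Au+ (same group, 1 shell fewer).
That gives Sn4+ < In3+ < Cd2+ < Ag+ < Au+. From the smallest end, number 4 is Ag+.

Ag+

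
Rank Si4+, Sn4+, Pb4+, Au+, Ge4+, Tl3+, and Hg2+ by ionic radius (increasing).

Si4+ < Ge4+ < Sn4+ < Pb4+ < Tl3+ < Hg2+ < Au+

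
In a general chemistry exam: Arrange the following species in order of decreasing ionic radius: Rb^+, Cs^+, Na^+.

All are in the same group with charge +1. Radius grows down the group as n (the outermost shell) increases.

Cs^+ > Rb^+ > Na^+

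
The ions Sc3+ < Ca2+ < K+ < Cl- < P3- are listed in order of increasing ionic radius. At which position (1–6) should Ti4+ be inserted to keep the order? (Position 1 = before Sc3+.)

All of these have 18 electrons (isoelectronic). With the same electron cloud, the ion with the most protons pulls it in tightest. Nuclear charges: Ti4+ (Z=22), Sc3+ (Z=21), Ca2+ (Z=20), K+ (Z=19), Cl- (Z=17), P3- (Z=15). Highest Z is smallest.
The complete sequence is Ti4+ < Sc3+ < Ca2+ < K+ < Cl- < P3-. Ti4+ sits at position 1.

1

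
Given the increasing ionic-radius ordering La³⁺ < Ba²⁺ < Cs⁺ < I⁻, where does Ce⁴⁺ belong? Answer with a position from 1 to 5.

1

All of these have 54 electrons (isoelectronic). With the same electron cloud, the ion with the most protons pulls it in tightest. Nuclear charges: Ce⁴⁺ (Z=58), La³⁺ (Z=57), Ba²⁺ (Z=56), Cs⁺ (Z=55), I⁻ (Z=53). Highest Z is smallest.
The complete sequence is Ce⁴⁺ < La³⁺ < Ba²⁺ < Cs⁺ < I⁻. Ce⁴⁺ sits at position 1.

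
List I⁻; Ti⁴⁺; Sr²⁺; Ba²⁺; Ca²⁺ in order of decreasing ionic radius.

I⁻ > Ba²⁺ > Sr²⁺ > Ca²⁺ > Ti⁴⁺

Work out protons and electrons: Ti⁴⁺: 18 e⁻, Z=22, Ca²⁺: 18 e⁻, Z=20, Sr²⁺: 36 e⁻, Z=38, Ba²⁺: 54 e⁻, Z=56, I⁻: 54 e⁻, Z=53. Ti⁴⁺ < Ca²⁺ (both 18 e⁻, Z=22>20); Ca²⁺ < Sr²⁺ (same group, period 4 vs 5); Sr²⁺ < Ba²⁺ (same group, 1 shell fewer); Ba²⁺ < I⁻ (both 54 e⁻, Z=56>53).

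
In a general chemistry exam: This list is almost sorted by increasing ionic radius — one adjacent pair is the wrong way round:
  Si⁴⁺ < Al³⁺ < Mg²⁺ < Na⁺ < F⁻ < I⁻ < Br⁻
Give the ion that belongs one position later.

Scanning neighbour by neighbour, only I⁻/Br⁻ violates a trend: Br⁻ and I⁻ are in one column with the same charge; the lighter period-4 ion has one fewer shell and is smaller. That makes I⁻ the one sitting a position early relative to where it belongs.

I⁻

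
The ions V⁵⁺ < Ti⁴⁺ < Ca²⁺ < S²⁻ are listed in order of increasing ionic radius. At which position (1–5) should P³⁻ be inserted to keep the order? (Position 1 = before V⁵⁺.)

5

Each ion has 18 electrons. The ranking follows nuclear charge in reverse — greater Z gives a smaller radius. V⁵⁺ (Z=23), Ti⁴⁺ (Z=22), Ca²⁺ (Z=20), S²⁻ (Z=16), P³⁻ (Z=15).
The complete sequence is V⁵⁺ < Ti⁴⁺ < Ca²⁺ < S²⁻ < P³⁻. P³⁻ sits at position 5.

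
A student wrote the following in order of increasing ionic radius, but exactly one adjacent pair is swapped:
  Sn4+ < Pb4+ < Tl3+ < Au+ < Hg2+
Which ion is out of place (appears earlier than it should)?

Au+

Scanning neighbour by neighbour, only Au+/Hg2+ violates a trend: they are isoelectronic (78 e⁻) and Hg has more protons than Au (80 vs 79), making Hg2+ smaller. That makes Au+ the one sitting a position early relative to where it belongs.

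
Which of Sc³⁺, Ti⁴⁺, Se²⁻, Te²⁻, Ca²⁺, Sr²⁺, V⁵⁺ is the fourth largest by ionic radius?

Ca²⁺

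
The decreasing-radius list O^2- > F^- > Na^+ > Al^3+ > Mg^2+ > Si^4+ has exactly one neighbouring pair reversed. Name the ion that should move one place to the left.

Mg^2+

Compare adjacent ions: they are isoelectronic (10 e⁻) and Al has more protons than Mg (13 vs 12), making Al^3+ smaller — yet in this decreasing list Al^3+ sits before Mg^2+. Nothing else is reversed, so Mg^2+ should move one place to the left.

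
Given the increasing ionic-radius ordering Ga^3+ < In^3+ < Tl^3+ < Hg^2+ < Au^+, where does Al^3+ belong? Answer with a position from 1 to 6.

1

Al^3+: 10 e⁻, Z=13, Ga^3+: 28 e⁻, Z=31, In^3+: 46 e⁻, Z=49, Tl^3+: 78 e⁻, Z=81, Hg^2+: 78 e⁻, Z=80, Au^+: 78 e⁻, Z=79. Al^3+ < Ga^3+ (same group, period 3 vs 4); Ga^3+ < In^3+ (same group, 1 shell fewer); In^3+ < Tl^3+ (same group, period 5 vs 6); Tl^3+ < Hg^2+ (isoelectronic, higher Z=81 is smaller); Hg^2+ < Au^+ (both 78 e⁻, Z=80>79).
Putting Al^3+ in gives Al^3+ < Ga^3+ < In^3+ < Tl^3+ < Hg^2+ < Au^+; it lands at slot 1.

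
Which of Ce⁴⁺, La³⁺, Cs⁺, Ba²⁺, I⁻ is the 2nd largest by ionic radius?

Cs⁺

These species are isoelectronic with 54 electrons. The only difference is the number of protons: Ce⁴⁺ (Z=58), La³⁺ (Z=57), Ba²⁺ (Z=56), Cs⁺ (Z=55), I⁻ (Z=53). The strongest nuclear pull (Ce⁴⁺) gives the smallest ion.
Ordering: Ce⁴⁺ < La³⁺ < Ba²⁺ < Cs⁺ < I⁻. The 2nd largest is Cs⁺.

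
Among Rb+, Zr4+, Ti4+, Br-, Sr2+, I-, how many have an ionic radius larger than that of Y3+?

4

Work out protons and electrons: Ti4+ has 18 e⁻ (Z=22), Zr4+ has 36 e⁻ (Z=40), Y3+ has 36 e⁻ (Z=39), Sr2+ has 36 e⁻ (Z=38), Rb+ has 36 e⁻ (Z=37), Br- has 36 e⁻ (Z=35), I- has 54 e⁻ (Z=53). Ti4+ < Zr4+ (same group, 1 shell fewer); Zr4+ < Y3+ (isoelectronic, higher Z=40 is smaller); Y3+ < Sr2+ (isoelectronic, higher Z=39 is smaller); Sr2+ < Rb+ (isoelectronic, higher Z=38 is smaller); Rb+ < Br- (both 36 e⁻, Z=37>35); Br- < I- (same group, period 4 vs 5).
Placing each against Y3+: smaller — Ti4+, Zr4+; larger — Sr2+, Rb+, Br-, I-. So 4 are larger.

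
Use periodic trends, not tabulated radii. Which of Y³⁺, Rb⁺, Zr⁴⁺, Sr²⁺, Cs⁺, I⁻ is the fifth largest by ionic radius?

Y³⁺

First list Z and electron count for each: Zr⁴⁺ has 36 e⁻ (Z=40), Y³⁺ has 36 e⁻ (Z=39), Sr²⁺ has 36 e⁻ (Z=38), Rb⁺ has 36 e⁻ (Z=37), Cs⁺ has 54 e⁻ (Z=55), I⁻ has 54 e⁻ (Z=53). Zr⁴⁺ < Y³⁺ (both 36 e⁻, Z=40>39); Y³⁺ < Sr²⁺ (both 36 e⁻, Z=39>38); Sr²⁺ < Rb⁺ (both 36 e⁻, Z=38>37); Rb⁺ < Cs⁺ (same group, period 5 vs 6); Cs⁺ < I⁻ (isoelectronic, higher Z=55 is smaller).
Ordering: Zr⁴⁺ < Y³⁺ < Sr²⁺ < Rb⁺ < Cs⁺ < I⁻. The fifth largest is Y³⁺.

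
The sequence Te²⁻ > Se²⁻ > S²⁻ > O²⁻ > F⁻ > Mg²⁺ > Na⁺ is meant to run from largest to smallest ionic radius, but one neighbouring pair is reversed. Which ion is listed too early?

Mg²⁺

Compare adjacent ions: both have 10 electrons but Z(Mg)=12 > Z(Na)=11, so Mg²⁺ should be the smaller of the two — yet in this decreasing list Mg²⁺ sits before Na⁺. Nothing else is reversed, so Mg²⁺ should move one place to the right.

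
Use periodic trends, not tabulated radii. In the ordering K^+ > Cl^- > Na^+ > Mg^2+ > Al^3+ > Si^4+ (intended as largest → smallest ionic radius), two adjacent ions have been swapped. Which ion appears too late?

Cl^-

The pair K^+, Cl^- is the wrong way round — both have 18 electrons but Z(K)=19 > Z(Cl)=17, so K^+ should be the smaller of the two. All other adjacent pairs agree with periodic trends, so Cl^- is the misplaced ion.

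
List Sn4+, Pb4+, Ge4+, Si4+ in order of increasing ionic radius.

Same group, same charge. Going down the group adds an extra shell of electrons, so the ion gets larger: Si4+ is highest in the group and smallest.

Si4+ < Ge4+ < Sn4+ < Pb4+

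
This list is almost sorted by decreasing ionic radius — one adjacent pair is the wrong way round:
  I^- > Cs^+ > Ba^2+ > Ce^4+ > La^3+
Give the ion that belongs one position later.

Ce^4+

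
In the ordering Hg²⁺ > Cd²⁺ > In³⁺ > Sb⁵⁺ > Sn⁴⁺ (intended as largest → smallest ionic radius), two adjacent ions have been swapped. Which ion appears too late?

Sn⁴⁺

Compare adjacent ions: both have 46 electrons but Z(Sb)=51 > Z(Sn)=50, so Sb⁵⁺ should be the smaller of the two — yet in this decreasing list Sb⁵⁺ sits before Sn⁴⁺. Nothing else is reversed, so Sn⁴⁺ should move one place to the left.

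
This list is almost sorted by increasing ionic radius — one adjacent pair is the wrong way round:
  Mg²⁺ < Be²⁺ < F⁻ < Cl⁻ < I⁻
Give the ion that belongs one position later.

Compare adjacent ions: same group and charge — period 2 sits above period 3, so Be²⁺ is smaller — yet in this increasing list Mg²⁺ sits before Be²⁺. Nothing else is reversed, so Mg²⁺ should move one place to the right.

Mg²⁺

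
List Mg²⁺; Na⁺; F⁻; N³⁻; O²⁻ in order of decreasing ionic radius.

These species are isoelectronic with 10 electrons. The only difference is the number of protons: Mg²⁺ (Z=12), Na⁺ (Z=11), F⁻ (Z=9), O²⁻ (Z=8), N³⁻ (Z=7). The strongest nuclear pull (Mg²⁺) gives the smallest ion.

N³⁻ > O²⁻ > F⁻ > Na⁺ > Mg²⁺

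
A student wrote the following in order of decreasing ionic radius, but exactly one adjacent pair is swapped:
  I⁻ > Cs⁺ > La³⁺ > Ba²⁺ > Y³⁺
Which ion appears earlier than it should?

La³⁺

Compare adjacent ions: they are isoelectronic (54 e⁻) and La has more protons than Ba (57 vs 56), making La³⁺ smaller — yet in this decreasing list La³⁺ sits before Ba²⁺. Nothing else is reversed, so La³⁺ should move one place to the right.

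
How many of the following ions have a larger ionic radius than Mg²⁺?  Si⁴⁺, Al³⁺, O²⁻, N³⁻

2

All of these have 10 electrons (isoelectronic). With the same electron cloud, the ion with the most protons pulls it in tightest. Nuclear charges: Si⁴⁺ (Z=14), Al³⁺ (Z=13), Mg²⁺ (Z=12), O²⁻ (Z=8), N³⁻ (Z=7). Highest Z is smallest.
Ordering all of them (including Mg²⁺) by radius gives Si⁴⁺ < Al³⁺ < Mg²⁺ < O²⁻ < N³⁻. That's 2.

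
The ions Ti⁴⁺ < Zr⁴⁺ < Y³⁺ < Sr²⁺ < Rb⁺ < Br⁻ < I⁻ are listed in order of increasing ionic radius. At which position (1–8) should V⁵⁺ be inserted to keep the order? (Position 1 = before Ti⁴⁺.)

1

Tabulating Z and e⁻: V⁵⁺ has 18 e⁻ (Z=23), Ti⁴⁺ has 18 e⁻ (Z=22), Zr⁴⁺ has 36 e⁻ (Z=40), Y³⁺ has 36 e⁻ (Z=39), Sr²⁺ has 36 e⁻ (Z=38), Rb⁺ has 36 e⁻ (Z=37), Br⁻ has 36 e⁻ (Z=35), I⁻ has 54 e⁻ (Z=53). V⁵⁺ < Ti⁴⁺ (isoelectronic, higher Z=23 is smaller); Ti⁴⁺ < Zr⁴⁺ (same group, period 4 vs 5); Zr⁴⁺ < Y³⁺ (isoelectronic, higher Z=40 is smaller); Y³⁺ < Sr²⁺ (both 36 e⁻, Z=39>38); Sr²⁺ < Rb⁺ (isoelectronic, higher Z=38 is smaller); Rb⁺ < Br⁻ (isoelectronic, higher Z=37 is smaller); Br⁻ < I⁻ (same group, 1 shell fewer).
Merged order: V⁵⁺ < Ti⁴⁺ < Zr⁴⁺ < Y³⁺ < Sr²⁺ < Rb⁺ < Br⁻ < I⁻ — V⁵⁺ is number 1.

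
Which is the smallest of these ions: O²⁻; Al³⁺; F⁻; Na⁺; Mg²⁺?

Al³⁺

These species are isoelectronic with 10 electrons. The only difference is the number of protons: Al³⁺ (Z=13), Mg²⁺ (Z=12), Na⁺ (Z=11), F⁻ (Z=9), O²⁻ (Z=8). The strongest nuclear pull (Al³⁺) gives the smallest ion.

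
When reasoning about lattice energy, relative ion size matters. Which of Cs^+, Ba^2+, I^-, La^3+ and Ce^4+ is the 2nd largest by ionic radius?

Cs^+

Each ion has 54 electrons. The ranking follows nuclear charge in reverse — greater Z gives a smaller radius. Ce^4+ (Z=58), La^3+ (Z=57), Ba^2+ (Z=56), Cs^+ (Z=55), I^- (Z=53).
Ordering: Ce^4+ < La^3+ < Ba^2+ < Cs^+ < I^-. The 2nd largest is Cs^+.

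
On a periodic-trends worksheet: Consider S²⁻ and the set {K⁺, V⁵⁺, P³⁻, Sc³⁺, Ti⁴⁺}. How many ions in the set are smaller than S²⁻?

4

Each ion has 18 electrons. The ranking follows nuclear charge in reverse — greater Z gives a smaller radius. V⁵⁺ (Z=23), Ti⁴⁺ (Z=22), Sc³⁺ (Z=21), K⁺ (Z=19), S²⁻ (Z=16), P³⁻ (Z=15).
Overall: V⁵⁺ < Ti⁴⁺ < Sc³⁺ < K⁺ < S²⁻ < P³⁻. S²⁻ has 4 below it and 1 above. Count: 4.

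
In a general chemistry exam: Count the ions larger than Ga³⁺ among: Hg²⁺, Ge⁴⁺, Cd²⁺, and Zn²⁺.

Ge⁴⁺ has 28 e⁻ (Z=32), Ga³⁺ has 28 e⁻ (Z=31), Zn²⁺ has 28 e⁻ (Z=30), Cd²⁺ has 46 e⁻ (Z=48), Hg²⁺ has 78 e⁻ (Z=80). Ge⁴⁺ < Ga³⁺ (isoelectronic, higher Z=32 is smaller); Ga³⁺ < Zn²⁺ (isoelectronic, higher Z=31 is smaller); Zn²⁺ < Cd²⁺ (same group, period 4 vs 5); Cd²⁺ < Hg²⁺ (same group, 1 shell fewer).
Relative to Ga³⁺, the ions that are larger are Zn²⁺, Cd²⁺, Hg²⁺. That's 3.

3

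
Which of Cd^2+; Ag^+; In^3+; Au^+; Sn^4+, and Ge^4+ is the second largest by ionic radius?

First list Z and electron count for each: Ge^4+: 28 e⁻, Z=32, Sn^4+: 46 e⁻, Z=50, In^3+: 46 e⁻, Z=49, Cd^2+: 46 e⁻, Z=48, Ag^+: 46 e⁻, Z=47, Au^+: 78 e⁻, Z=79. Ge^4+ < Sn^4+ (same group, period 4 vs 5); Sn^4+ < In^3+ (both 46 e⁻, Z=50>49); In^3+ < Cd^2+ (isoelectronic, higher Z=49 is smaller); Cd^2+ < Ag^+ (isoelectronic, higher Z=48 is smaller); Ag^+ < Au^+ (same group, period 5 vs 6).
Ordering: Ge^4+ < Sn^4+ < In^3+ < Cd^2+ < Ag^+ < Au^+. The second largest is Ag^+.

Ag^+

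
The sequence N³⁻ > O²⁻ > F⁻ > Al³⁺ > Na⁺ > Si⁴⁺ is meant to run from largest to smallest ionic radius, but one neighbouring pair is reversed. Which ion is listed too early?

Al³⁺

Compare adjacent ions: both have 10 electrons but Z(Al)=13 > Z(Na)=11, so Al³⁺ should be the smaller of the two — yet in this decreasing list Al³⁺ sits before Na⁺. Nothing else is reversed, so Al³⁺ should move one place to the right.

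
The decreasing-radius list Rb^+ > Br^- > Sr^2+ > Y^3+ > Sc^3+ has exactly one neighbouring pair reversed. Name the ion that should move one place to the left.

Compare adjacent ions: they are isoelectronic (36 e⁻) and Rb has more protons than Br (37 vs 35), making Rb^+ smaller — yet in this decreasing list Rb^+ sits before Br^-. Nothing else is reversed, so Br^- should move one place to the left.

Br^-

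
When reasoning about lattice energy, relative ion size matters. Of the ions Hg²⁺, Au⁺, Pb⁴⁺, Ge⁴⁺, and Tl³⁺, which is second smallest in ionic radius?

Pb⁴⁺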